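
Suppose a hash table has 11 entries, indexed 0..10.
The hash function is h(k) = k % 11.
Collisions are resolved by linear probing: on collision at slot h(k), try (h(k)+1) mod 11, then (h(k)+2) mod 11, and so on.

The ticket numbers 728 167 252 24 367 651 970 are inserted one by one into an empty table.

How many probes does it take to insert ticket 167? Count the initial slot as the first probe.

728 hashes to 2; slot 2 is free → place at 2.
167 hashes to 2; 2 taken → place at 3.
252 hashes to 10; slot 10 is free → place at 10.
24 hashes to 2; 2,3 taken → place at 4.
367 hashes to 4; 4 taken → place at 5.
651 hashes to 2; 2,3,4,5 taken → place at 6.
970 hashes to 2; 2,3,4,5,6 taken → place at 7.
Table: [—, —, 728, 167, 24, 367, 651, 970, —, —, 252]

2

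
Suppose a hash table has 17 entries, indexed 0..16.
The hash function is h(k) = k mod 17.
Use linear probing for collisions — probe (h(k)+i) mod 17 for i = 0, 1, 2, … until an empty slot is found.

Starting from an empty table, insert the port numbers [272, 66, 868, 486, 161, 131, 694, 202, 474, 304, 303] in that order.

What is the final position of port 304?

272: h=0 => slot 0
66: h=15 => slot 15
868: h=1 => slot 1
486: h=10 => slot 10
161: h=8 => slot 8
131: h=12 => slot 12
694: h=14 => slot 14
202: h=15, probe 15,16 => slot 16
474: h=15, probe 15,16,0,1,2 => slot 2
304: h=15, probe 15,16,0,1,2,3 => slot 3
303: h=14, probe 14,15,16,0,1,2,3,4 => slot 4
Table: [272, 868, 474, 304, 303, _, _, _, 161, _, 486, _, 131, _, 694, 66, 202]

3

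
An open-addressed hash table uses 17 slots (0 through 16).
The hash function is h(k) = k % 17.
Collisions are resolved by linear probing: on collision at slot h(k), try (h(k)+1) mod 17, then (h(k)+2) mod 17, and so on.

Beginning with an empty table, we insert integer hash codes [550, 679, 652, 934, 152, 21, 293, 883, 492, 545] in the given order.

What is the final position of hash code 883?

2

550 hashes to 6; slot 6 is free -> place at 6.
679 hashes to 16; slot 16 is free -> place at 16.
652 hashes to 6; 6 taken -> place at 7.
934 hashes to 16; 16 taken -> place at 0.
152 hashes to 16; 16,0 taken -> place at 1.
21 hashes to 4; slot 4 is free -> place at 4.
293 hashes to 4; 4 taken -> place at 5.
883 hashes to 16; 16,0,1 taken -> place at 2.
492 hashes to 16; 16,0,1,2 taken -> place at 3.
545 hashes to 1; 1,2,3,4,5,6,7 taken -> place at 8.
Table: [934, 152, 883, 492, 21, 293, 550, 652, 545, ∅, ∅, ∅, ∅, ∅, ∅, ∅, 679]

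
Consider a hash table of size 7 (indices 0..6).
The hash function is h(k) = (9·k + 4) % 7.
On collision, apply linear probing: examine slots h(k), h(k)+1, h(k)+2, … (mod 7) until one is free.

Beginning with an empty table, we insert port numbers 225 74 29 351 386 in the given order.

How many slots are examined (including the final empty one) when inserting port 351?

Insert 225: h=6, slot 6 empty -> index 6.
Insert 74: h=5, slot 5 empty -> index 5.
Insert 29: h=6, slot 6 occupied -> index 0.
Insert 351: h=6, slots 6,0 occupied -> index 1.
Insert 386: h=6, slots 6,0,1 occupied -> index 2.
Table: [29, 351, 386, —, —, 74, 225]

3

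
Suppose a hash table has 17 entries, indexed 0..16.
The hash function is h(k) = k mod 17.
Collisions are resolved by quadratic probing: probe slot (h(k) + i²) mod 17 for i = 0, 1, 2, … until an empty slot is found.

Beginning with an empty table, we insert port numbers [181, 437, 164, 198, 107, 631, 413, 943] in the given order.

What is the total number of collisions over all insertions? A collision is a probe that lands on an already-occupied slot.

6

181: h=11 → slot 11
437: h=12 → slot 12
164: h=11, probe 11,12,15 → slot 15
198: h=11, probe 11,12,15,3 → slot 3
107: h=5 → slot 5
631: h=2 → slot 2
413: h=5, probe 5,6 → slot 6
943: h=8 → slot 8
Table: [∅, ∅, 631, 198, ∅, 107, 413, ∅, 943, ∅, ∅, 181, 437, ∅, ∅, 164, ∅]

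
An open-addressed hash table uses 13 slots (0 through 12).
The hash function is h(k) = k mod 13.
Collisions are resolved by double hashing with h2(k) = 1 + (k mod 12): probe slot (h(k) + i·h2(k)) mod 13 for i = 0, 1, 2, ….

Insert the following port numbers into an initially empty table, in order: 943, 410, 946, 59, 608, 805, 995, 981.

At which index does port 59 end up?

6

943: h=7 -> slot 7
410: h=7, h2=3, probe 7,10 -> slot 10
946: h=10, h2=11, probe 10,8 -> slot 8
59: h=7, h2=12, probe 7,6 -> slot 6
608: h=10, h2=9, probe 10,6,2 -> slot 2
805: h=12 -> slot 12
995: h=7, h2=12, probe 7,6,5 -> slot 5
981: h=6, h2=10, probe 6,3 -> slot 3
Table: [∅, ∅, 608, 981, ∅, 995, 59, 943, 946, ∅, 410, ∅, 805]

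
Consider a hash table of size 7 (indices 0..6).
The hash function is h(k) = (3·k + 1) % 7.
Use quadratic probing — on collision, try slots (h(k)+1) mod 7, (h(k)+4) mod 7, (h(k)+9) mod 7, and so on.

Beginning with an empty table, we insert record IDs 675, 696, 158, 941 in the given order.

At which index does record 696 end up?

4

675 hashes to 3; slot 3 is free => place at 3.
696 hashes to 3; 3 taken => place at 4.
158 hashes to 6; slot 6 is free => place at 6.
941 hashes to 3; 3,4 taken => place at 0.
Table: [941, ∅, ∅, 675, 696, ∅, 158]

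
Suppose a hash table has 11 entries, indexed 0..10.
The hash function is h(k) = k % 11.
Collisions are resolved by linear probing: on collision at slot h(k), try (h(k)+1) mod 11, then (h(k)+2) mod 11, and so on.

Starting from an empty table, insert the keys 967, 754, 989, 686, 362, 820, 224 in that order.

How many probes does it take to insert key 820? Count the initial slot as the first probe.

967 hashes to 10; slot 10 is free => place at 10.
754 hashes to 6; slot 6 is free => place at 6.
989 hashes to 10; 10 taken => place at 0.
686 hashes to 4; slot 4 is free => place at 4.
362 hashes to 10; 10,0 taken => place at 1.
820 hashes to 6; 6 taken => place at 7.
224 hashes to 4; 4 taken => place at 5.
Table: [989, 362, _, _, 686, 224, 754, 820, _, _, 967]

2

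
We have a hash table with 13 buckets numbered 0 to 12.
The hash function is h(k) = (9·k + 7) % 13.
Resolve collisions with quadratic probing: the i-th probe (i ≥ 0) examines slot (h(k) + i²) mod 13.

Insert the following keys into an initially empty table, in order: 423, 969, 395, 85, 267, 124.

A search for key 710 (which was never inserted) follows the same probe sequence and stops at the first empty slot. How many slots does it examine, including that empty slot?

423 hashes to 5; slot 5 is free => place at 5.
969 hashes to 5; 5 taken => place at 6.
395 hashes to 0; slot 0 is free => place at 0.
85 hashes to 5; 5,6 taken => place at 9.
267 hashes to 5; 5,6,9 taken => place at 1.
124 hashes to 5; 5,6,9,1 taken => place at 8.
Table: [395, 267, -, -, -, 423, 969, -, 124, 85, -, -, -]
Lookup 710: h=1, probe 1,2 → slot 2 empty, not found.

2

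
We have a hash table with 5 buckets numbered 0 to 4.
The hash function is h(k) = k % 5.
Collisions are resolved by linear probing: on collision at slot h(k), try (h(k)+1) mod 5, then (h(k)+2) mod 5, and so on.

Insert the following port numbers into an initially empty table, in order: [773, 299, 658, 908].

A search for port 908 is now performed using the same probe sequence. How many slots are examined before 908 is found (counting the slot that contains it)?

4

773 hashes to 3; slot 3 is free → place at 3.
299 hashes to 4; slot 4 is free → place at 4.
658 hashes to 3; 3,4 taken → place at 0.
908 hashes to 3; 3,4,0 taken → place at 1.
Table: [658, 908, ∅, 773, 299]
Lookup 908: h=3, probe 3,4,0,1 → found at 1.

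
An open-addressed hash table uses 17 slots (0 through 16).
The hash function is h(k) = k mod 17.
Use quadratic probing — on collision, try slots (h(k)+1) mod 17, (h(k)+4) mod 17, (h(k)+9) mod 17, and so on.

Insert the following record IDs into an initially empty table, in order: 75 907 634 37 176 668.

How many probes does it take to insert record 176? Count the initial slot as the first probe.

3

75 hashes to 7; slot 7 is free => place at 7.
907 hashes to 6; slot 6 is free => place at 6.
634 hashes to 5; slot 5 is free => place at 5.
37 hashes to 3; slot 3 is free => place at 3.
176 hashes to 6; 6,7 taken => place at 10.
668 hashes to 5; 5,6 taken => place at 9.
Table: [_, _, _, 37, _, 634, 907, 75, _, 668, 176, _, _, _, _, _, _]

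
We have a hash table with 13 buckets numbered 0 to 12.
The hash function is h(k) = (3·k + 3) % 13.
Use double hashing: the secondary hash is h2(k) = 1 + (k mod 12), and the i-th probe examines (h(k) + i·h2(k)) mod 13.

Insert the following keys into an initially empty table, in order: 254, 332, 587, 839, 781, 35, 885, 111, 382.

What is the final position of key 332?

254: h=11 => slot 11
332: h=11, h2=9, probe 11,7 => slot 7
587: h=9 => slot 9
839: h=11, h2=12, probe 11,10 => slot 10
781: h=6 => slot 6
35: h=4 => slot 4
885: h=6, h2=10, probe 6,3 => slot 3
111: h=11, h2=4, probe 11,2 => slot 2
382: h=5 => slot 5
Table: [∅, ∅, 111, 885, 35, 382, 781, 332, ∅, 587, 839, 254, ∅]

7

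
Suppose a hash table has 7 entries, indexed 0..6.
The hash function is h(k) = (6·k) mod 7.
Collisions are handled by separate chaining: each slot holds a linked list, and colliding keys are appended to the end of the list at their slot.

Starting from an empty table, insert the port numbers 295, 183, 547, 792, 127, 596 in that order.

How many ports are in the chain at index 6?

6

295 -> bucket 6
183 -> bucket 6 (collision)
547 -> bucket 6 (collision)
792 -> bucket 6 (collision)
127 -> bucket 6 (collision)
596 -> bucket 6 (collision)
Final buckets:
0: —
1: —
2: —
3: —
4: —
5: —
6: 295 -> 183 -> 547 -> 792 -> 127 -> 596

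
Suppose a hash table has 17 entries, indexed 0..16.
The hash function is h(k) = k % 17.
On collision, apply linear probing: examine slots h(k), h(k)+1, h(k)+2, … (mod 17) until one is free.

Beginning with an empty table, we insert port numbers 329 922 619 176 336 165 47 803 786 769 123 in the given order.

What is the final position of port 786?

329 hashes to 6; slot 6 is free → place at 6.
922 hashes to 4; slot 4 is free → place at 4.
619 hashes to 7; slot 7 is free → place at 7.
176 hashes to 6; 6,7 taken → place at 8.
336 hashes to 13; slot 13 is free → place at 13.
165 hashes to 12; slot 12 is free → place at 12.
47 hashes to 13; 13 taken → place at 14.
803 hashes to 4; 4 taken → place at 5.
786 hashes to 4; 4,5,6,7,8 taken → place at 9.
769 hashes to 4; 4,5,6,7,8,9 taken → place at 10.
123 hashes to 4; 4,5,6,7,8,9,10 taken → place at 11.
Table: [-, -, -, -, 922, 803, 329, 619, 176, 786, 769, 123, 165, 336, 47, -, -]

9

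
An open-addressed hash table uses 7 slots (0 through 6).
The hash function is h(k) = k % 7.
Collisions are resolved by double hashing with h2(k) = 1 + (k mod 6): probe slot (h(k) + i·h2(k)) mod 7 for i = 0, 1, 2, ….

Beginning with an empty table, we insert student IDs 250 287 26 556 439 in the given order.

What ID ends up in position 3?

250: h=5 -> slot 5
287: h=0 -> slot 0
26: h=5, h2=3, probe 5,1 -> slot 1
556: h=3 -> slot 3
439: h=5, h2=2, probe 5,0,2 -> slot 2
Table: [287, 26, 439, 556, ∅, 250, ∅]

556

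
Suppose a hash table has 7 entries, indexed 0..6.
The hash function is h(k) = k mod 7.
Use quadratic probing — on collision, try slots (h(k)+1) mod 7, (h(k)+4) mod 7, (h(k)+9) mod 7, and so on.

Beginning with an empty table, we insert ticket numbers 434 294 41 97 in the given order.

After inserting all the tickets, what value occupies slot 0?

434 hashes to 0; slot 0 is free -> place at 0.
294 hashes to 0; 0 taken -> place at 1.
41 hashes to 6; slot 6 is free -> place at 6.
97 hashes to 6; 6,0 taken -> place at 3.
Table: [434, 294, _, 97, _, _, 41]

434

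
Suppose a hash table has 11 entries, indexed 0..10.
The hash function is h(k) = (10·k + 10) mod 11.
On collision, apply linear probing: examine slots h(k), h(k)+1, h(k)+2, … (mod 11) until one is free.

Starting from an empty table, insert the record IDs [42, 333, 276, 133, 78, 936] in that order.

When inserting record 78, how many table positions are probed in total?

42 hashes to 1; slot 1 is free => place at 1.
333 hashes to 7; slot 7 is free => place at 7.
276 hashes to 9; slot 9 is free => place at 9.
133 hashes to 9; 9 taken => place at 10.
78 hashes to 9; 9,10 taken => place at 0.
936 hashes to 9; 9,10,0,1 taken => place at 2.
Table: [78, 42, 936, ., ., ., ., 333, ., 276, 133]

3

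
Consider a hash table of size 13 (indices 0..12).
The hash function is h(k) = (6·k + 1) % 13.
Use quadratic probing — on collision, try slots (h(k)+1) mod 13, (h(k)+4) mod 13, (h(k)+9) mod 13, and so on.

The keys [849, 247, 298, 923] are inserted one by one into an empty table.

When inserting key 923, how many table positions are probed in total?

2

849 hashes to 12; slot 12 is free -> place at 12.
247 hashes to 1; slot 1 is free -> place at 1.
298 hashes to 8; slot 8 is free -> place at 8.
923 hashes to 1; 1 taken -> place at 2.
Table: [—, 247, 923, —, —, —, —, —, 298, —, —, —, 849]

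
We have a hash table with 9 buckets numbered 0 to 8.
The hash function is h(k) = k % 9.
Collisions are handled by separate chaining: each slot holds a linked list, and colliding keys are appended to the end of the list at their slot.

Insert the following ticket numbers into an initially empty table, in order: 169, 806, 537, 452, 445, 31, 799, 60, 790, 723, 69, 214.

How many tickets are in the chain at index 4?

2

Insert 169: h=7, bucket 7 empty → new chain.
Insert 806: h=5, bucket 5 empty → new chain.
Insert 537: h=6, bucket 6 empty → new chain.
Insert 452: h=2, bucket 2 empty → new chain.
Insert 445: h=4, bucket 4 empty → new chain.
Insert 31: h=4, bucket 4 nonempty → append to chain.
Insert 799: h=7, bucket 7 nonempty → append to chain.
Insert 60: h=6, bucket 6 nonempty → append to chain.
Insert 790: h=7, bucket 7 nonempty → append to chain.
Insert 723: h=3, bucket 3 empty → new chain.
Insert 69: h=6, bucket 6 nonempty → append to chain.
Insert 214: h=7, bucket 7 nonempty → append to chain.
Final buckets:
0: _
1: _
2: 452
3: 723
4: 445 -> 31
5: 806
6: 537 -> 60 -> 69
7: 169 -> 799 -> 790 -> 214
8: _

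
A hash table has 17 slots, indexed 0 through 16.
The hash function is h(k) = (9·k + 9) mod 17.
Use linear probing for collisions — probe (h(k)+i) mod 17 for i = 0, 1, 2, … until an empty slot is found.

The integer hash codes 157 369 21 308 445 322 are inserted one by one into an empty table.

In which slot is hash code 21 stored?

12

Insert 157: h=11, slot 11 empty → index 11.
Insert 369: h=15, slot 15 empty → index 15.
Insert 21: h=11, slot 11 occupied → index 12.
Insert 308: h=10, slot 10 empty → index 10.
Insert 445: h=2, slot 2 empty → index 2.
Insert 322: h=0, slot 0 empty → index 0.
Table: [322, _, 445, _, _, _, _, _, _, _, 308, 157, 21, _, _, 369, _]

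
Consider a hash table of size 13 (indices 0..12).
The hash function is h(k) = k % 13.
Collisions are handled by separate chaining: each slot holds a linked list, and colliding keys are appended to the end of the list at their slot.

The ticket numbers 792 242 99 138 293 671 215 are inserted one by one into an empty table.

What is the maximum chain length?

792 -> bucket 12
242 -> bucket 8
99 -> bucket 8 (collision)
138 -> bucket 8 (collision)
293 -> bucket 7
671 -> bucket 8 (collision)
215 -> bucket 7 (collision)
Final buckets:
0: -
1: -
2: -
3: -
4: -
5: -
6: -
7: 293 -> 215
8: 242 -> 99 -> 138 -> 671
9: -
10: -
11: -
12: 792

4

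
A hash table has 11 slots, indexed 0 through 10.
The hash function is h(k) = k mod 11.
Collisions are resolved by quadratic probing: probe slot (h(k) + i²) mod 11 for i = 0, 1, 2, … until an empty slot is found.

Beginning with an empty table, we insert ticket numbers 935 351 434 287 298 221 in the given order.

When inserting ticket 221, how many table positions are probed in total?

Insert 935: h=0, slot 0 empty -> index 0.
Insert 351: h=10, slot 10 empty -> index 10.
Insert 434: h=5, slot 5 empty -> index 5.
Insert 287: h=1, slot 1 empty -> index 1.
Insert 298: h=1, slot 1 occupied -> index 2.
Insert 221: h=1, slots 1,2,5,10 occupied -> index 6.
Table: [935, 287, 298, _, _, 434, 221, _, _, _, 351]

5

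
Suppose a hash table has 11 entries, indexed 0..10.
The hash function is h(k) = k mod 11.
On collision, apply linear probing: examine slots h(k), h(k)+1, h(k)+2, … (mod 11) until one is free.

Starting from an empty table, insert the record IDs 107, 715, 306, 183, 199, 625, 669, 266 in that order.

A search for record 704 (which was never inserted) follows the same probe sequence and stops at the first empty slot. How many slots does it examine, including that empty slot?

107 hashes to 8; slot 8 is free => place at 8.
715 hashes to 0; slot 0 is free => place at 0.
306 hashes to 9; slot 9 is free => place at 9.
183 hashes to 7; slot 7 is free => place at 7.
199 hashes to 1; slot 1 is free => place at 1.
625 hashes to 9; 9 taken => place at 10.
669 hashes to 9; 9,10,0,1 taken => place at 2.
266 hashes to 2; 2 taken => place at 3.
Table: [715, 199, 669, 266, _, _, _, 183, 107, 306, 625]
Lookup 704: h=0, probe 0,1,2,3,4 → slot 4 empty, not found.

5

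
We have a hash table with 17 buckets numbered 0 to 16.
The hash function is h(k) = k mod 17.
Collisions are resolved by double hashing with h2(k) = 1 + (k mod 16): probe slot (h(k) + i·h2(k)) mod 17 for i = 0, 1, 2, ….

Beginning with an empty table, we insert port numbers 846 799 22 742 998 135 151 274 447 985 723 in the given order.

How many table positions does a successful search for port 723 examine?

5

846: h=13 => slot 13
799: h=0 => slot 0
22: h=5 => slot 5
742: h=11 => slot 11
998: h=12 => slot 12
135: h=16 => slot 16
151: h=15 => slot 15
274: h=2 => slot 2
447: h=5, h2=16, probe 5,4 => slot 4
985: h=16, h2=10, probe 16,9 => slot 9
723: h=9, h2=4, probe 9,13,0,4,8 => slot 8
Table: [799, _, 274, _, 447, 22, _, _, 723, 985, _, 742, 998, 846, _, 151, 135]
Lookup 723: h=9, h2=4, probe 9,13,0,4,8 → found at 8.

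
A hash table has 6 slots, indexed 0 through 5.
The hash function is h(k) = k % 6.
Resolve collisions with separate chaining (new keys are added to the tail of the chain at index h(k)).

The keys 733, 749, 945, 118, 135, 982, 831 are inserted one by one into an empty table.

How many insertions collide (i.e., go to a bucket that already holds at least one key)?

Insert 733: h=1, bucket 1 empty → new chain.
Insert 749: h=5, bucket 5 empty → new chain.
Insert 945: h=3, bucket 3 empty → new chain.
Insert 118: h=4, bucket 4 empty → new chain.
Insert 135: h=3, bucket 3 nonempty → append to chain.
Insert 982: h=4, bucket 4 nonempty → append to chain.
Insert 831: h=3, bucket 3 nonempty → append to chain.
Final buckets:
0: .
1: 733
2: .
3: 945 -> 135 -> 831
4: 118 -> 982
5: 749

3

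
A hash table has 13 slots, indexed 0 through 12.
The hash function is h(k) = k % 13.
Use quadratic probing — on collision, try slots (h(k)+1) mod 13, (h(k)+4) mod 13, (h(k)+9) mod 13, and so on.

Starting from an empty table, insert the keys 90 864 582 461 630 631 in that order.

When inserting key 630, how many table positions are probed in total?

4

90 hashes to 12; slot 12 is free => place at 12.
864 hashes to 6; slot 6 is free => place at 6.
582 hashes to 10; slot 10 is free => place at 10.
461 hashes to 6; 6 taken => place at 7.
630 hashes to 6; 6,7,10 taken => place at 2.
631 hashes to 7; 7 taken => place at 8.
Table: [_, _, 630, _, _, _, 864, 461, 631, _, 582, _, 90]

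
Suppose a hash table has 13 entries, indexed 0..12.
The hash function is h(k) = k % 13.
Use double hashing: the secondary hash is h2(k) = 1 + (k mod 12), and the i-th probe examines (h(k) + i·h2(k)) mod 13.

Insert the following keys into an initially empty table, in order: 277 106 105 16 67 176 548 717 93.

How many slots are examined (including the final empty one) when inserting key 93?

277: h=4 → slot 4
106: h=2 → slot 2
105: h=1 → slot 1
16: h=3 → slot 3
67: h=2, h2=8, probe 2,10 → slot 10
176: h=7 → slot 7
548: h=2, h2=9, probe 2,11 → slot 11
717: h=2, h2=10, probe 2,12 → slot 12
93: h=2, h2=10, probe 2,12,9 → slot 9
Table: [_, 105, 106, 16, 277, _, _, 176, _, 93, 67, 548, 717]

3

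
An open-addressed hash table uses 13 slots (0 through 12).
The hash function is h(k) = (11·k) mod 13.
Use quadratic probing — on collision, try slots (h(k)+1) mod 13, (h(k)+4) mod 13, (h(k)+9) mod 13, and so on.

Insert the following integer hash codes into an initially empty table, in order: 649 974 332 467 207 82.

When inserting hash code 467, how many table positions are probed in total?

3

649: h=2 → slot 2
974: h=2, probe 2,3 → slot 3
332: h=12 → slot 12
467: h=2, probe 2,3,6 → slot 6
207: h=2, probe 2,3,6,11 → slot 11
82: h=5 → slot 5
Table: [., ., 649, 974, ., 82, 467, ., ., ., ., 207, 332]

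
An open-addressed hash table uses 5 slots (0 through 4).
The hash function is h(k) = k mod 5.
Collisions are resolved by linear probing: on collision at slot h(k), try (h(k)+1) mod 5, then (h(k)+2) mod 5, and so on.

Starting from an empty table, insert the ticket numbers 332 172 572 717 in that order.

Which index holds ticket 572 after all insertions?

Insert 332: h=2, slot 2 empty -> index 2.
Insert 172: h=2, slot 2 occupied -> index 3.
Insert 572: h=2, slots 2,3 occupied -> index 4.
Insert 717: h=2, slots 2,3,4 occupied -> index 0.
Table: [717, _, 332, 172, 572]

4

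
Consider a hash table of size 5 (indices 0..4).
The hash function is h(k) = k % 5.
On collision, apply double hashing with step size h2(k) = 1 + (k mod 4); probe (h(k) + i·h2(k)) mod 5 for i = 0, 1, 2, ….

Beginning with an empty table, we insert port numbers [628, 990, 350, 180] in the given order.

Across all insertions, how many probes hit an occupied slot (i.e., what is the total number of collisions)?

4

628 hashes to 3; slot 3 is free → place at 3.
990 hashes to 0; slot 0 is free → place at 0.
350 hashes to 0, h2=3; 0,3 taken → place at 1.
180 hashes to 0, h2=1; 0,1 taken → place at 2.
Table: [990, 350, 180, 628, _]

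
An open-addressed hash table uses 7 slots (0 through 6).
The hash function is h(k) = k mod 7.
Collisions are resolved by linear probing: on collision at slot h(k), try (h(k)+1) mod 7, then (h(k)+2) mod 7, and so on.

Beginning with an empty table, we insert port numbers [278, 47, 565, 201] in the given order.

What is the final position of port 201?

278: h=5 -> slot 5
47: h=5, probe 5,6 -> slot 6
565: h=5, probe 5,6,0 -> slot 0
201: h=5, probe 5,6,0,1 -> slot 1
Table: [565, 201, -, -, -, 278, 47]

1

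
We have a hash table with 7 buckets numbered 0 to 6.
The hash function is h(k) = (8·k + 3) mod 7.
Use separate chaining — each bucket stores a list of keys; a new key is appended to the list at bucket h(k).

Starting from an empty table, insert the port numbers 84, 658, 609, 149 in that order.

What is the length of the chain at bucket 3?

3

84 -> bucket 3
658 -> bucket 3 (collision)
609 -> bucket 3 (collision)
149 -> bucket 5
Final buckets:
0: —
1: —
2: —
3: 84 -> 658 -> 609
4: —
5: 149
6: —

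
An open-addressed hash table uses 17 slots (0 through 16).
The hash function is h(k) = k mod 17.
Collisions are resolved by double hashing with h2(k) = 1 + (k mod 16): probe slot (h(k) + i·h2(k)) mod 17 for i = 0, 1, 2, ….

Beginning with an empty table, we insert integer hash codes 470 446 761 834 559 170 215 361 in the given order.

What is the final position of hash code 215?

470 hashes to 11; slot 11 is free => place at 11.
446 hashes to 4; slot 4 is free => place at 4.
761 hashes to 13; slot 13 is free => place at 13.
834 hashes to 1; slot 1 is free => place at 1.
559 hashes to 15; slot 15 is free => place at 15.
170 hashes to 0; slot 0 is free => place at 0.
215 hashes to 11, h2=8; 11 taken => place at 2.
361 hashes to 4, h2=10; 4 taken => place at 14.
Table: [170, 834, 215, _, 446, _, _, _, _, _, _, 470, _, 761, 361, 559, _]

2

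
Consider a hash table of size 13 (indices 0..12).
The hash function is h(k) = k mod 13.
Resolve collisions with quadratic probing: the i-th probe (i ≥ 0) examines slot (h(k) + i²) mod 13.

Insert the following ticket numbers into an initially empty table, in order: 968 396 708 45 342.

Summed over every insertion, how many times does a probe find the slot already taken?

6

968: h=6 => slot 6
396: h=6, probe 6,7 => slot 7
708: h=6, probe 6,7,10 => slot 10
45: h=6, probe 6,7,10,2 => slot 2
342: h=4 => slot 4
Table: [∅, ∅, 45, ∅, 342, ∅, 968, 396, ∅, ∅, 708, ∅, ∅]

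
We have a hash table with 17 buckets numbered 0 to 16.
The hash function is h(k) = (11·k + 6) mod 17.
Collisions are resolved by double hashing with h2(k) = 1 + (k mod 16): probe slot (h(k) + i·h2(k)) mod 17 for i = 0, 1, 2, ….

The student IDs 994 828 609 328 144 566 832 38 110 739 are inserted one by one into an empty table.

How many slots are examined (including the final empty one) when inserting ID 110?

3

994: h=9 → slot 9
828: h=2 → slot 2
609: h=7 → slot 7
328: h=10 → slot 10
144: h=9, h2=1, probe 9,10,11 → slot 11
566: h=10, h2=7, probe 10,0 → slot 0
832: h=12 → slot 12
38: h=16 → slot 16
110: h=9, h2=15, probe 9,7,5 → slot 5
739: h=9, h2=4, probe 9,13 → slot 13
Table: [566, _, 828, _, _, 110, _, 609, _, 994, 328, 144, 832, 739, _, _, 38]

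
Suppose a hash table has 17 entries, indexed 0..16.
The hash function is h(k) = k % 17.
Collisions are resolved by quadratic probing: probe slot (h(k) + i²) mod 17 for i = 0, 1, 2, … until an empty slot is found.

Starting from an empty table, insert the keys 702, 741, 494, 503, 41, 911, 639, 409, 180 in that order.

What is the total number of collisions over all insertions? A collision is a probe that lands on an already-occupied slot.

702 hashes to 5; slot 5 is free -> place at 5.
741 hashes to 10; slot 10 is free -> place at 10.
494 hashes to 1; slot 1 is free -> place at 1.
503 hashes to 10; 10 taken -> place at 11.
41 hashes to 7; slot 7 is free -> place at 7.
911 hashes to 10; 10,11 taken -> place at 14.
639 hashes to 10; 10,11,14 taken -> place at 2.
409 hashes to 1; 1,2,5,10 taken -> place at 0.
180 hashes to 10; 10,11,14,2 taken -> place at 9.
Table: [409, 494, 639, _, _, 702, _, 41, _, 180, 741, 503, _, _, 911, _, _]

14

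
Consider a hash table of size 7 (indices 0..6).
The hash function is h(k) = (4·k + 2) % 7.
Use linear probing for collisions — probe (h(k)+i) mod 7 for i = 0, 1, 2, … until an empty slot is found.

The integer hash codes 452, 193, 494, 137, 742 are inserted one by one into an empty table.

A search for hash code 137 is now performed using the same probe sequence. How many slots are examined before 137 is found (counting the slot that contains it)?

452: h=4 → slot 4
193: h=4, probe 4,5 → slot 5
494: h=4, probe 4,5,6 → slot 6
137: h=4, probe 4,5,6,0 → slot 0
742: h=2 → slot 2
Table: [137, _, 742, _, 452, 193, 494]
Lookup 137: h=4, probe 4,5,6,0 → found at 0.

4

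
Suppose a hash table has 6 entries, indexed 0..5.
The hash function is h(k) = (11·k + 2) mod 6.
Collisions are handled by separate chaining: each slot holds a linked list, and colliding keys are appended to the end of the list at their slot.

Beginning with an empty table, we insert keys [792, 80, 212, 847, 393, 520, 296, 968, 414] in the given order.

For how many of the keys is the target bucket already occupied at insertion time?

4

792 → bucket 2
80 → bucket 0
212 → bucket 0 (collision)
847 → bucket 1
393 → bucket 5
520 → bucket 4
296 → bucket 0 (collision)
968 → bucket 0 (collision)
414 → bucket 2 (collision)
Final buckets:
0: 80 -> 212 -> 296 -> 968
1: 847
2: 792 -> 414
3: —
4: 520
5: 393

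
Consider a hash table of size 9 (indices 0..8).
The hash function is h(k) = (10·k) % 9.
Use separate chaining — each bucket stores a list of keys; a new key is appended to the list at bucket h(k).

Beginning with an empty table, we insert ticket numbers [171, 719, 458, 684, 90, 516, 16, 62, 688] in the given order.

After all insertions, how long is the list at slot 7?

1

Insert 171: h=0, bucket 0 empty -> new chain.
Insert 719: h=8, bucket 8 empty -> new chain.
Insert 458: h=8, bucket 8 nonempty -> append to chain.
Insert 684: h=0, bucket 0 nonempty -> append to chain.
Insert 90: h=0, bucket 0 nonempty -> append to chain.
Insert 516: h=3, bucket 3 empty -> new chain.
Insert 16: h=7, bucket 7 empty -> new chain.
Insert 62: h=8, bucket 8 nonempty -> append to chain.
Insert 688: h=4, bucket 4 empty -> new chain.
Final buckets:
0: 171 -> 684 -> 90
1: _
2: _
3: 516
4: 688
5: _
6: _
7: 16
8: 719 -> 458 -> 62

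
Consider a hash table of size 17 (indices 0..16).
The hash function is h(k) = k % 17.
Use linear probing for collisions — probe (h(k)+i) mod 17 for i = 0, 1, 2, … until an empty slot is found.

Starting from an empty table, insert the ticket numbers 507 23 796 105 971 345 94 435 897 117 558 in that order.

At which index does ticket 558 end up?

0

Insert 507: h=14, slot 14 empty -> index 14.
Insert 23: h=6, slot 6 empty -> index 6.
Insert 796: h=14, slot 14 occupied -> index 15.
Insert 105: h=3, slot 3 empty -> index 3.
Insert 971: h=2, slot 2 empty -> index 2.
Insert 345: h=5, slot 5 empty -> index 5.
Insert 94: h=9, slot 9 empty -> index 9.
Insert 435: h=10, slot 10 empty -> index 10.
Insert 897: h=13, slot 13 empty -> index 13.
Insert 117: h=15, slot 15 occupied -> index 16.
Insert 558: h=14, slots 14,15,16 occupied -> index 0.
Table: [558, -, 971, 105, -, 345, 23, -, -, 94, 435, -, -, 897, 507, 796, 117]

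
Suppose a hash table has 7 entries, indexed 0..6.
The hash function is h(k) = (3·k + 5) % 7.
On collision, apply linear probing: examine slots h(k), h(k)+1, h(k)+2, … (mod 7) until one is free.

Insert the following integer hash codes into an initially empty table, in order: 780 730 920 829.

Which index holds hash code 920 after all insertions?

780 hashes to 0; slot 0 is free → place at 0.
730 hashes to 4; slot 4 is free → place at 4.
920 hashes to 0; 0 taken → place at 1.
829 hashes to 0; 0,1 taken → place at 2.
Table: [780, 920, 829, _, 730, _, _]

1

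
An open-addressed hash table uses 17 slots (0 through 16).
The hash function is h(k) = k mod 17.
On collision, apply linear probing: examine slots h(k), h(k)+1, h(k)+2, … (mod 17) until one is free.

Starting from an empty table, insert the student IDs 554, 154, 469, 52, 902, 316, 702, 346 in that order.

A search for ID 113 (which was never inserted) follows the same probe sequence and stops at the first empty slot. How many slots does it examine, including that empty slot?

3

554: h=10 => slot 10
154: h=1 => slot 1
469: h=10, probe 10,11 => slot 11
52: h=1, probe 1,2 => slot 2
902: h=1, probe 1,2,3 => slot 3
316: h=10, probe 10,11,12 => slot 12
702: h=5 => slot 5
346: h=6 => slot 6
Table: [—, 154, 52, 902, —, 702, 346, —, —, —, 554, 469, 316, —, —, —, —]
Lookup 113: h=11, probe 11,12,13 → slot 13 empty, not found.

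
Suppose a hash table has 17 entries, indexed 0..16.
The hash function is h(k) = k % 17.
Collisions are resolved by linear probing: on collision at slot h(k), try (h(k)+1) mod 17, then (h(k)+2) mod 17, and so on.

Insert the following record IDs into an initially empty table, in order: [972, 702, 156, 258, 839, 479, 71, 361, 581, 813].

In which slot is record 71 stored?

972: h=3 → slot 3
702: h=5 → slot 5
156: h=3, probe 3,4 → slot 4
258: h=3, probe 3,4,5,6 → slot 6
839: h=6, probe 6,7 → slot 7
479: h=3, probe 3,4,5,6,7,8 → slot 8
71: h=3, probe 3,4,5,6,7,8,9 → slot 9
361: h=4, probe 4,5,6,7,8,9,10 → slot 10
581: h=3, probe 3,4,5,6,7,8,9,10,11 → slot 11
813: h=14 → slot 14
Table: [., ., ., 972, 156, 702, 258, 839, 479, 71, 361, 581, ., ., 813, ., .]

9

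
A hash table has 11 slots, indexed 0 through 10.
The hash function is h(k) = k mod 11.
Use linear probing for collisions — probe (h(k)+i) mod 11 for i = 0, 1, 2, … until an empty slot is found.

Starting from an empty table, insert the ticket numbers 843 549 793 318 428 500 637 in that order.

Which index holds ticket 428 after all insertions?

2

Insert 843: h=7, slot 7 empty → index 7.
Insert 549: h=10, slot 10 empty → index 10.
Insert 793: h=1, slot 1 empty → index 1.
Insert 318: h=10, slot 10 occupied → index 0.
Insert 428: h=10, slots 10,0,1 occupied → index 2.
Insert 500: h=5, slot 5 empty → index 5.
Insert 637: h=10, slots 10,0,1,2 occupied → index 3.
Table: [318, 793, 428, 637, ., 500, ., 843, ., ., 549]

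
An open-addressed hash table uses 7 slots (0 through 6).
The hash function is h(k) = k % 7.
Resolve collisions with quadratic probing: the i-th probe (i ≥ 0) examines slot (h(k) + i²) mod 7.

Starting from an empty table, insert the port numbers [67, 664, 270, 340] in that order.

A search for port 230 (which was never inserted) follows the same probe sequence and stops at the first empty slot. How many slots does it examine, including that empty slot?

Insert 67: h=4, slot 4 empty → index 4.
Insert 664: h=6, slot 6 empty → index 6.
Insert 270: h=4, slot 4 occupied → index 5.
Insert 340: h=4, slots 4,5 occupied → index 1.
Table: [—, 340, —, —, 67, 270, 664]
Lookup 230: h=6, probe 6,0 → slot 0 empty, not found.

2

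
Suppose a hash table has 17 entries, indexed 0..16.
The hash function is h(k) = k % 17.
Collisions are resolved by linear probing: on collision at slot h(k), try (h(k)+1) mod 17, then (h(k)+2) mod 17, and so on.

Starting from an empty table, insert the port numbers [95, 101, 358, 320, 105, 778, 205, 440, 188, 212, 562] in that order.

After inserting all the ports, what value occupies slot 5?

Insert 95: h=10, slot 10 empty -> index 10.
Insert 101: h=16, slot 16 empty -> index 16.
Insert 358: h=1, slot 1 empty -> index 1.
Insert 320: h=14, slot 14 empty -> index 14.
Insert 105: h=3, slot 3 empty -> index 3.
Insert 778: h=13, slot 13 empty -> index 13.
Insert 205: h=1, slot 1 occupied -> index 2.
Insert 440: h=15, slot 15 empty -> index 15.
Insert 188: h=1, slots 1,2,3 occupied -> index 4.
Insert 212: h=8, slot 8 empty -> index 8.
Insert 562: h=1, slots 1,2,3,4 occupied -> index 5.
Table: [., 358, 205, 105, 188, 562, ., ., 212, ., 95, ., ., 778, 320, 440, 101]

562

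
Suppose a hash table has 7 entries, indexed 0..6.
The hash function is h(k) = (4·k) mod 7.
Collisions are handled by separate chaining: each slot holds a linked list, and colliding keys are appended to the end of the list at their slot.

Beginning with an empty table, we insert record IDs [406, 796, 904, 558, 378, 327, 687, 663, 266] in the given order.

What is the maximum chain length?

406 → bucket 0
796 → bucket 6
904 → bucket 4
558 → bucket 6 (collision)
378 → bucket 0 (collision)
327 → bucket 6 (collision)
687 → bucket 4 (collision)
663 → bucket 6 (collision)
266 → bucket 0 (collision)
Final buckets:
0: 406 -> 378 -> 266
1: —
2: —
3: —
4: 904 -> 687
5: —
6: 796 -> 558 -> 327 -> 663

4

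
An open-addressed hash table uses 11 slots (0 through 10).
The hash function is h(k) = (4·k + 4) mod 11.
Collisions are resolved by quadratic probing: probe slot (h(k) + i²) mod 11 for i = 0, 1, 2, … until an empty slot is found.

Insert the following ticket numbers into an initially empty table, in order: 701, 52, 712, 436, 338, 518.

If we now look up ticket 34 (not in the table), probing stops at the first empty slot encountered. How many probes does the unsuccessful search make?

2

701: h=3 => slot 3
52: h=3, probe 3,4 => slot 4
712: h=3, probe 3,4,7 => slot 7
436: h=10 => slot 10
338: h=3, probe 3,4,7,1 => slot 1
518: h=8 => slot 8
Table: [-, 338, -, 701, 52, -, -, 712, 518, -, 436]
Lookup 34: h=8, probe 8,9 → slot 9 empty, not found.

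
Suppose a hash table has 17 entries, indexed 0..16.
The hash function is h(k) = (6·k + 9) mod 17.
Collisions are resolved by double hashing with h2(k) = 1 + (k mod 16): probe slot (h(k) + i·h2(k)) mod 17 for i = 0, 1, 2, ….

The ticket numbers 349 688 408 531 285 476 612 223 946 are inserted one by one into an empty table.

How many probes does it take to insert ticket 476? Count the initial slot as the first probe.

2

Insert 349: h=12, slot 12 empty -> index 12.
Insert 688: h=6, slot 6 empty -> index 6.
Insert 408: h=9, slot 9 empty -> index 9.
Insert 531: h=16, slot 16 empty -> index 16.
Insert 285: h=2, slot 2 empty -> index 2.
Insert 476: h=9, h2=13, slot 9 occupied -> index 5.
Insert 612: h=9, h2=5, slot 9 occupied -> index 14.
Insert 223: h=4, slot 4 empty -> index 4.
Insert 946: h=7, slot 7 empty -> index 7.
Table: [-, -, 285, -, 223, 476, 688, 946, -, 408, -, -, 349, -, 612, -, 531]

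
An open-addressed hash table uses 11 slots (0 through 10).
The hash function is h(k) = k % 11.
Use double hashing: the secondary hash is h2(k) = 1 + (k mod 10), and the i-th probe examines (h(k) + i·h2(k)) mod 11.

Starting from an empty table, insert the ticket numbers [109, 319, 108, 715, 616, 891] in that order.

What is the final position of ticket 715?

6

109: h=10 -> slot 10
319: h=0 -> slot 0
108: h=9 -> slot 9
715: h=0, h2=6, probe 0,6 -> slot 6
616: h=0, h2=7, probe 0,7 -> slot 7
891: h=0, h2=2, probe 0,2 -> slot 2
Table: [319, ., 891, ., ., ., 715, 616, ., 108, 109]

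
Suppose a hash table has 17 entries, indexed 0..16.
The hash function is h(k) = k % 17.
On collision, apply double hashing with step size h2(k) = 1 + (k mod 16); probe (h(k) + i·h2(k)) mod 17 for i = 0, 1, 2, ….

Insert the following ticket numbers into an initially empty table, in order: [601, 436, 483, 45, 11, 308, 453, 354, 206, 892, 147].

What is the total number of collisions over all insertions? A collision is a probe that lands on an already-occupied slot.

601 hashes to 6; slot 6 is free => place at 6.
436 hashes to 11; slot 11 is free => place at 11.
483 hashes to 7; slot 7 is free => place at 7.
45 hashes to 11, h2=14; 11 taken => place at 8.
11 hashes to 11, h2=12; 11,6 taken => place at 1.
308 hashes to 2; slot 2 is free => place at 2.
453 hashes to 11, h2=6; 11 taken => place at 0.
354 hashes to 14; slot 14 is free => place at 14.
206 hashes to 2, h2=15; 2,0 taken => place at 15.
892 hashes to 8, h2=13; 8 taken => place at 4.
147 hashes to 11, h2=4; 11,15,2,6 taken => place at 10.
Table: [453, 11, 308, ∅, 892, ∅, 601, 483, 45, ∅, 147, 436, ∅, ∅, 354, 206, ∅]

11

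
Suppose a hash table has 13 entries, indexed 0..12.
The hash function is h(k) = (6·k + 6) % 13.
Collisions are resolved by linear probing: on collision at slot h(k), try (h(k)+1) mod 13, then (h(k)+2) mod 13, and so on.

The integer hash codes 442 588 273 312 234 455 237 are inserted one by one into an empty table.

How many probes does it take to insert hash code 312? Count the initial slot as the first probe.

442: h=6 → slot 6
588: h=11 → slot 11
273: h=6, probe 6,7 → slot 7
312: h=6, probe 6,7,8 → slot 8
234: h=6, probe 6,7,8,9 → slot 9
455: h=6, probe 6,7,8,9,10 → slot 10
237: h=11, probe 11,12 → slot 12
Table: [_, _, _, _, _, _, 442, 273, 312, 234, 455, 588, 237]

3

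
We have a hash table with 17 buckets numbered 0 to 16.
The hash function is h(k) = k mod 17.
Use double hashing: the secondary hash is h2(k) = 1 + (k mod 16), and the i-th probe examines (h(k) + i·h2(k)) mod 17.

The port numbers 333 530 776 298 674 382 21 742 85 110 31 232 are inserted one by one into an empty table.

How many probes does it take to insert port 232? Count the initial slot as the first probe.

Insert 333: h=10, slot 10 empty => index 10.
Insert 530: h=3, slot 3 empty => index 3.
Insert 776: h=11, slot 11 empty => index 11.
Insert 298: h=9, slot 9 empty => index 9.
Insert 674: h=11, h2=3, slot 11 occupied => index 14.
Insert 382: h=8, slot 8 empty => index 8.
Insert 21: h=4, slot 4 empty => index 4.
Insert 742: h=11, h2=7, slot 11 occupied => index 1.
Insert 85: h=0, slot 0 empty => index 0.
Insert 110: h=8, h2=15, slot 8 occupied => index 6.
Insert 31: h=14, h2=16, slot 14 occupied => index 13.
Insert 232: h=11, h2=9, slots 11,3 occupied => index 12.
Table: [85, 742, ∅, 530, 21, ∅, 110, ∅, 382, 298, 333, 776, 232, 31, 674, ∅, ∅]

3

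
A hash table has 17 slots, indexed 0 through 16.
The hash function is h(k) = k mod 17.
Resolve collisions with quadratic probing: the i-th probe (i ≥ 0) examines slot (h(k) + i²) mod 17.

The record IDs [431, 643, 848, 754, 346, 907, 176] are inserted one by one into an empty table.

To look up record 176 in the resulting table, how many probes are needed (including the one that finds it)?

7

431: h=6 → slot 6
643: h=14 → slot 14
848: h=15 → slot 15
754: h=6, probe 6,7 → slot 7
346: h=6, probe 6,7,10 → slot 10
907: h=6, probe 6,7,10,15,5 → slot 5
176: h=6, probe 6,7,10,15,5,14,8 → slot 8
Table: [∅, ∅, ∅, ∅, ∅, 907, 431, 754, 176, ∅, 346, ∅, ∅, ∅, 643, 848, ∅]
Lookup 176: h=6, probe 6,7,10,15,5,14,8 → found at 8.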